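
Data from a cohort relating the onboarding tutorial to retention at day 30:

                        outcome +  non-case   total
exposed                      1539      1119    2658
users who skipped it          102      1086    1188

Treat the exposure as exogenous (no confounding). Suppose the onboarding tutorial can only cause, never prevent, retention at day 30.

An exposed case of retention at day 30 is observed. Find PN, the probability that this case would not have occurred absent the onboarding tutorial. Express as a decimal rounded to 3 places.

PN ≈ 0.852

p₁ = P(outcome | exposed) = 1539/2658 = 0.57901
p₀ = P(outcome | unexposed) = 102/1188 = 0.085859
Under exogeneity and monotonicity, PN = (p₁ − p₀) / p₁.
PN = (0.57901 − 0.085859) / 0.57901 = 0.49315 / 0.57901 ≈ 0.8517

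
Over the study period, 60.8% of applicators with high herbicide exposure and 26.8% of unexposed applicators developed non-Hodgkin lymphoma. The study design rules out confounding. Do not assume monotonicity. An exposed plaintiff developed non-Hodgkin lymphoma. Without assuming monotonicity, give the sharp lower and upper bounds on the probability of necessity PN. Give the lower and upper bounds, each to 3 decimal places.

p₁ = 0.608, p₀ = 0.268.
Under exogeneity alone the bounds on PN are max{0,(p₁−p₀)/p₁} ≤ PN ≤ min{1,(1−p₀)/p₁}.
  lower = (p₁ − p₀)/p₁ = 0.34 / 0.608 ≈ 0.5592
  upper = min{1, (1 − p₀)/p₁} = 0.732 / 0.608 ≈ 1.2039 → capped at 1

0.559 ≤ PN ≤ 1.000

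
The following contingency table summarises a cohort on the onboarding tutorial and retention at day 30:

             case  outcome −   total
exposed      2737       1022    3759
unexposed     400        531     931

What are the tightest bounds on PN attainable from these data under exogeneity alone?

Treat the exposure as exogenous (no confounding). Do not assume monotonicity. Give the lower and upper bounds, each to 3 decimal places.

p₁ = P(outcome | exposed) = 2737/3759 = 0.72812
p₀ = P(outcome | unexposed) = 400/931 = 0.42965
Under exogeneity alone the bounds on PN are max{0,(p₁−p₀)/p₁} ≤ PN ≤ min{1,(1−p₀)/p₁}.
  lower = (p₁ − p₀)/p₁ = 0.29847 / 0.72812 ≈ 0.4099
  upper = min{1, (1 − p₀)/p₁} = 0.57035 / 0.72812 ≈ 0.7833

0.410 ≤ PN ≤ 0.783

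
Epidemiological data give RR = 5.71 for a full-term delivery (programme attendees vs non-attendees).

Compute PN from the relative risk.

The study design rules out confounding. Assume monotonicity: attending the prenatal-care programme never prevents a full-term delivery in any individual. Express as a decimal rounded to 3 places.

Under exogeneity and monotonicity, PN = (RR − 1) / RR = 1 − 1/RR.
PN = (5.71 − 1) / 5.71 = 4.71 / 5.71 ≈ 0.8249

PN ≈ 0.825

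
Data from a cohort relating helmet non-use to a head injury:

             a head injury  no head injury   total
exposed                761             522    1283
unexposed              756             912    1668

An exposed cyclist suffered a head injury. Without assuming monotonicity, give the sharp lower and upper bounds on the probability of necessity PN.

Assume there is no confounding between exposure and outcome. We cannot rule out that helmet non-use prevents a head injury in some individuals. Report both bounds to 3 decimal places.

p₁ = P(outcome | exposed) = 761/1283 = 0.59314
p₀ = P(outcome | unexposed) = 756/1668 = 0.45324
Under exogeneity alone the bounds on PN are max{0,(p₁−p₀)/p₁} ≤ PN ≤ min{1,(1−p₀)/p₁}.
  lower = (p₁ − p₀)/p₁ = 0.1399 / 0.59314 ≈ 0.2359
  upper = min{1, (1 − p₀)/p₁} = 0.54676 / 0.59314 ≈ 0.9218

0.236 ≤ PN ≤ 0.922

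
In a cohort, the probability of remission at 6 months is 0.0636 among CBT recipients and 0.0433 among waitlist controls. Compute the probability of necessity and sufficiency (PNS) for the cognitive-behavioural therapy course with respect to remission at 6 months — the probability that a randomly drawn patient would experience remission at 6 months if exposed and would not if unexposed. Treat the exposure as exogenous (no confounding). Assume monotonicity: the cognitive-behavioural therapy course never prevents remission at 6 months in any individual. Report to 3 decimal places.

PNS ≈ 0.020

Let p₁ = 0.0636, p₀ = 0.0433.
Under exogeneity and monotonicity, PNS = p₁ − p₀.
PNS = 0.0636 − 0.0433 = 0.0203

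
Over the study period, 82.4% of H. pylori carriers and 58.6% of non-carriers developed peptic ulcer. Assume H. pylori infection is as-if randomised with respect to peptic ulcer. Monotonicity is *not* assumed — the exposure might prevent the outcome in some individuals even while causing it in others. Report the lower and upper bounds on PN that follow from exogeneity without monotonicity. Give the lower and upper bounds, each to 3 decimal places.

0.289 ≤ PN ≤ 0.502

p₁ = 0.824, p₀ = 0.586.
Under exogeneity alone the bounds on PN are max{0,(p₁−p₀)/p₁} ≤ PN ≤ min{1,(1−p₀)/p₁}.
  lower = (p₁ − p₀)/p₁ = 0.238 / 0.824 ≈ 0.2888
  upper = min{1, (1 − p₀)/p₁} = 0.414 / 0.824 ≈ 0.5024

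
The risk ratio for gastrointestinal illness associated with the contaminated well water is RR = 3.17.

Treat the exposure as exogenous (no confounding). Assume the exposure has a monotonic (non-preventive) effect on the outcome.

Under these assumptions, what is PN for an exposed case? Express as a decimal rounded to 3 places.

Under exogeneity and monotonicity, PN = (RR − 1) / RR = 1 − 1/RR.
PN = (3.17 − 1) / 3.17 = 2.17 / 3.17 ≈ 0.6845

PN ≈ 0.685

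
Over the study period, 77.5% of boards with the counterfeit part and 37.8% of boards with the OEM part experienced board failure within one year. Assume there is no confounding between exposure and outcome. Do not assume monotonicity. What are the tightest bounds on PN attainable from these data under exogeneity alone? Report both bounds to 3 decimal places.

0.512 ≤ PN ≤ 0.803

p₁ = 0.775, p₀ = 0.378.
Under exogeneity alone the bounds on PN are max{0,(p₁−p₀)/p₁} ≤ PN ≤ min{1,(1−p₀)/p₁}.
  lower = (p₁ − p₀)/p₁ = 0.397 / 0.775 ≈ 0.5123
  upper = min{1, (1 − p₀)/p₁} = 0.622 / 0.775 ≈ 0.8026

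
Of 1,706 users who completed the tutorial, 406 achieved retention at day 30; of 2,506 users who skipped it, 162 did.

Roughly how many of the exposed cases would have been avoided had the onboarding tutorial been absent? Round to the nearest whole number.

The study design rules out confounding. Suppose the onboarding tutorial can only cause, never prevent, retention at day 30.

about 296 cases

p₁ = P(outcome | exposed) = 406/1706 = 0.23798
p₀ = P(outcome | unexposed) = 162/2506 = 0.064645
PN = (p₁ − p₀)/p₁ = (0.23798 − 0.064645) / 0.23798 ≈ 0.72836.
Attributable cases ≈ PN × (exposed cases) = 0.72836 × 406 ≈ 295.72.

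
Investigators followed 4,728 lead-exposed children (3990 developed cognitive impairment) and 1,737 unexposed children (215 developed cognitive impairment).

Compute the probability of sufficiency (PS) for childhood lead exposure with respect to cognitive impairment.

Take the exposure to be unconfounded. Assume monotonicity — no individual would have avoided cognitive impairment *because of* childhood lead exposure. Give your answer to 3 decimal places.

PS ≈ 0.822

p₁ = P(outcome | exposed) = 3990/4728 = 0.84391
p₀ = P(outcome | unexposed) = 215/1737 = 0.12378
Under exogeneity and monotonicity, PS = (p₁ − p₀) / (1 − p₀).
PS = (0.84391 − 0.12378) / (1 − 0.12378) = 0.72013 / 0.87622 ≈ 0.8219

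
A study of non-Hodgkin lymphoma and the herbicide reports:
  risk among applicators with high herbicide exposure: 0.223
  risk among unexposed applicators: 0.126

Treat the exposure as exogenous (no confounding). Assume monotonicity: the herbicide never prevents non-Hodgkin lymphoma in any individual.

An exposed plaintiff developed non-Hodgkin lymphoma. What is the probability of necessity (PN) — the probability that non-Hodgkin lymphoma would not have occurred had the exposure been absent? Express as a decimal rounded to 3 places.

PN ≈ 0.435

Let p₁ = 0.223, p₀ = 0.126.
Under exogeneity and monotonicity, PN = (p₁ − p₀) / p₁.
PN = (0.223 − 0.126) / 0.223 = 0.097 / 0.223 ≈ 0.4350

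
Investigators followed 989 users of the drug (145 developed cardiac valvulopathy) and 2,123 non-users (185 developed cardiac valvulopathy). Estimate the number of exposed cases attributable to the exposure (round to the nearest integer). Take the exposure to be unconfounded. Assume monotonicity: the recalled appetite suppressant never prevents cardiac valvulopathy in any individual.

p₁ = P(outcome | exposed) = 145/989 = 0.14661
p₀ = P(outcome | unexposed) = 185/2123 = 0.087141
PN = (p₁ − p₀)/p₁ = (0.14661 − 0.087141) / 0.14661 ≈ 0.40564.
Attributable cases ≈ PN × (exposed cases) = 0.40564 × 145 ≈ 58.82.

about 59 cases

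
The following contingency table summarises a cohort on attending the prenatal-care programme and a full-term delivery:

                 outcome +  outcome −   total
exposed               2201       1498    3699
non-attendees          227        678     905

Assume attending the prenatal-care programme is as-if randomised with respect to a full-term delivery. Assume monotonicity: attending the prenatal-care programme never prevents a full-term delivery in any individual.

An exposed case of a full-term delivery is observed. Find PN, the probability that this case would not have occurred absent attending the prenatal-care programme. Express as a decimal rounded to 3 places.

p₁ = P(outcome | exposed) = 2201/3699 = 0.59503
p₀ = P(outcome | unexposed) = 227/905 = 0.25083
Under exogeneity and monotonicity, PN = (p₁ − p₀) / p₁.
PN = (0.59503 − 0.25083) / 0.59503 = 0.3442 / 0.59503 ≈ 0.5785

PN ≈ 0.578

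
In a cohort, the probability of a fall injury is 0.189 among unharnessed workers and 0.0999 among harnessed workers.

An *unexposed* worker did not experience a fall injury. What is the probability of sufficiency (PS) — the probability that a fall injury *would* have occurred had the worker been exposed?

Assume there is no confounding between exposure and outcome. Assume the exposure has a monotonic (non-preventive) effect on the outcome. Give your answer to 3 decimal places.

Let p₁ = 0.189, p₀ = 0.0999.
Under exogeneity and monotonicity, PS = (p₁ − p₀) / (1 − p₀).
PS = (0.189 − 0.0999) / (1 − 0.0999) = 0.0891 / 0.9001 ≈ 0.0990

PS ≈ 0.099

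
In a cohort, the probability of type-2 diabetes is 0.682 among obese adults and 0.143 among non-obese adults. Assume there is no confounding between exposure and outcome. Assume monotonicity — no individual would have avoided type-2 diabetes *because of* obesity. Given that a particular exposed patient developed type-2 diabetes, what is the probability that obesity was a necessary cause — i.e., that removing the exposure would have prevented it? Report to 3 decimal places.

Let p₁ = 0.682, p₀ = 0.143.
Under exogeneity and monotonicity, PN = (p₁ − p₀) / p₁.
PN = (0.682 − 0.143) / 0.682 = 0.539 / 0.682 ≈ 0.7903

PN ≈ 0.790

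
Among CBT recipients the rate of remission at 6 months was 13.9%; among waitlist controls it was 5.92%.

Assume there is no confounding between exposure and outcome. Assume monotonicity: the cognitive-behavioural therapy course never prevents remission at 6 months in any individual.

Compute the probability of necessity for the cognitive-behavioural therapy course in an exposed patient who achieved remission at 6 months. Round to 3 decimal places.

p₁ = 0.139, p₀ = 0.0592.
Under exogeneity and monotonicity, PN = (p₁ − p₀) / p₁.
PN = (0.139 − 0.0592) / 0.139 = 0.0798 / 0.139 ≈ 0.5741

PN ≈ 0.574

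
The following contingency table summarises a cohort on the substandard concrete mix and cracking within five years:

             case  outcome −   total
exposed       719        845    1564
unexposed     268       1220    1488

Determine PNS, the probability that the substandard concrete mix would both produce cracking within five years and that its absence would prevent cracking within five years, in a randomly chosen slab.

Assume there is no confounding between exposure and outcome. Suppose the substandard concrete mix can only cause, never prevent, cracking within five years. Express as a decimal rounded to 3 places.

p₁ = P(outcome | exposed) = 719/1564 = 0.45972
p₀ = P(outcome | unexposed) = 268/1488 = 0.18011
Under exogeneity and monotonicity, PNS = p₁ − p₀.
PNS = 0.45972 − 0.18011 = 0.27961

PNS ≈ 0.280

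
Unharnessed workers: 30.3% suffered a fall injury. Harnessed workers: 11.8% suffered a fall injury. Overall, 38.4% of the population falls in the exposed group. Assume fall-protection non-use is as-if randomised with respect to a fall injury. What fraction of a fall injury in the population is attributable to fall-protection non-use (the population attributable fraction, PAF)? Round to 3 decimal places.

PAF ≈ 0.376

p₁ = 0.303, p₀ = 0.118.
Overall risk P(Y=1) = π·p₁ + (1−π)·p₀ = 0.384×0.303 + 0.616×0.118 = 0.18904.
Under exogeneity, PAF = [P(Y=1) − p₀] / P(Y=1).
PAF = (0.18904 − 0.118) / 0.18904 ≈ 0.3758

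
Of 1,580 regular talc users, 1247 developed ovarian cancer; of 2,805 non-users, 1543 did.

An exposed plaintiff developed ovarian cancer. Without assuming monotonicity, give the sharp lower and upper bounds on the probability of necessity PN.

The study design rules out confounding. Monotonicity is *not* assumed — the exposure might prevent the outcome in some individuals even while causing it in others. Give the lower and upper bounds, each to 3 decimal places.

p₁ = P(outcome | exposed) = 1247/1580 = 0.78924
p₀ = P(outcome | unexposed) = 1543/2805 = 0.55009
Under exogeneity alone the bounds on PN are max{0,(p₁−p₀)/p₁} ≤ PN ≤ min{1,(1−p₀)/p₁}.
  lower = (p₁ − p₀)/p₁ = 0.23915 / 0.78924 ≈ 0.3030
  upper = min{1, (1 − p₀)/p₁} = 0.44991 / 0.78924 ≈ 0.5701

0.303 ≤ PN ≤ 0.570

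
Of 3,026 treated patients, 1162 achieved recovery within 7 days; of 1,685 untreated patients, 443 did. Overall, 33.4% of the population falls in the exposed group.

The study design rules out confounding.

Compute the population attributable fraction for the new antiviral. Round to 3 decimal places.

PAF ≈ 0.133

p₁ = P(outcome | exposed) = 1162/3026 = 0.38401
p₀ = P(outcome | unexposed) = 443/1685 = 0.26291
Overall risk P(Y=1) = π·p₁ + (1−π)·p₀ = 0.334×0.38401 + 0.666×0.26291 = 0.30335.
Under exogeneity, PAF = [P(Y=1) − p₀] / P(Y=1).
PAF = (0.30335 − 0.26291) / 0.30335 ≈ 0.1333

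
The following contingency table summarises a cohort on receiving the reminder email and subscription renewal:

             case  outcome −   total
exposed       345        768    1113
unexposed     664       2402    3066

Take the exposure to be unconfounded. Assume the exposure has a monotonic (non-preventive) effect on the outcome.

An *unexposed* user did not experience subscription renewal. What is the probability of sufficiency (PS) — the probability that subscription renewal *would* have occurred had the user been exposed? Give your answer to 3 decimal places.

PS ≈ 0.119

p₁ = P(outcome | exposed) = 345/1113 = 0.30997
p₀ = P(outcome | unexposed) = 664/3066 = 0.21657
Under exogeneity and monotonicity, PS = (p₁ − p₀)/(1 − p₀).
PS = (0.30997 − 0.21657) / 0.78343 ≈ 0.1192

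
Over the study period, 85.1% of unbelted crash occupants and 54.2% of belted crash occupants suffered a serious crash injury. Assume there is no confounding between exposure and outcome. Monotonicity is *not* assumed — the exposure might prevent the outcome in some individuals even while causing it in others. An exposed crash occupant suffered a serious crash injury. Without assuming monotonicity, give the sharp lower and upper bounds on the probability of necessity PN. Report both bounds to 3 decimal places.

0.363 ≤ PN ≤ 0.538

p₁ = 0.851, p₀ = 0.542.
Under exogeneity alone the bounds on PN are max{0,(p₁−p₀)/p₁} ≤ PN ≤ min{1,(1−p₀)/p₁}.
  lower = (p₁ − p₀)/p₁ = 0.309 / 0.851 ≈ 0.3631
  upper = min{1, (1 − p₀)/p₁} = 0.458 / 0.851 ≈ 0.5382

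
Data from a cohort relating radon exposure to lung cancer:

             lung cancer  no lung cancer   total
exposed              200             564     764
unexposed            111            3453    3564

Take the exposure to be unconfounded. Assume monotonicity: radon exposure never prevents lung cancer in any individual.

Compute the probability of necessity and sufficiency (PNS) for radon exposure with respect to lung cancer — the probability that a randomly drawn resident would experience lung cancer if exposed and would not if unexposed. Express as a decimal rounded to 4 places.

PNS ≈ 0.2306

p₁ = P(outcome | exposed) = 200/764 = 0.26178
p₀ = P(outcome | unexposed) = 111/3564 = 0.031145
Under exogeneity and monotonicity, PNS = p₁ − p₀.
PNS = 0.26178 − 0.031145 = 0.23064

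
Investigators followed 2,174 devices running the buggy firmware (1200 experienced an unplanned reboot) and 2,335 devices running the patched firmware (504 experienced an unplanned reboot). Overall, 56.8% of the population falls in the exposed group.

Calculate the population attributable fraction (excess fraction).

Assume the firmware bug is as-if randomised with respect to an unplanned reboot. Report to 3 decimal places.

PAF ≈ 0.469

p₁ = P(outcome | exposed) = 1200/2174 = 0.55198
p₀ = P(outcome | unexposed) = 504/2335 = 0.21585
Overall risk P(Y=1) = π·p₁ + (1−π)·p₀ = 0.568×0.55198 + 0.432×0.21585 = 0.40677.
Under exogeneity, PAF = [P(Y=1) − p₀] / P(Y=1).
PAF = (0.40677 − 0.21585) / 0.40677 ≈ 0.4694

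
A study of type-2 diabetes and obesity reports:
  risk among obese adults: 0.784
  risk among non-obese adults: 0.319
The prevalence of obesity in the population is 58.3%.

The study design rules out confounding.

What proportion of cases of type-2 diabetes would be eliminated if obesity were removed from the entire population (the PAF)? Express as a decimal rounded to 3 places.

PAF ≈ 0.459

Let p₁ = 0.784, p₀ = 0.319.
Overall risk P(Y=1) = π·p₁ + (1−π)·p₀ = 0.583×0.784 + 0.417×0.319 = 0.5901.
Under exogeneity, PAF = [P(Y=1) − p₀] / P(Y=1).
PAF = (0.5901 − 0.319) / 0.5901 ≈ 0.4594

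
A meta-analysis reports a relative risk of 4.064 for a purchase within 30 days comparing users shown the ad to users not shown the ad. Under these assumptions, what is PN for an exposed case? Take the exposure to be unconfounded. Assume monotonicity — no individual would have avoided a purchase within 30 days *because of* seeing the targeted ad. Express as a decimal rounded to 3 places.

Under exogeneity and monotonicity, PN = (RR − 1) / RR = 1 − 1/RR.
PN = (4.064 − 1) / 4.064 = 3.064 / 4.064 ≈ 0.7539

PN ≈ 0.754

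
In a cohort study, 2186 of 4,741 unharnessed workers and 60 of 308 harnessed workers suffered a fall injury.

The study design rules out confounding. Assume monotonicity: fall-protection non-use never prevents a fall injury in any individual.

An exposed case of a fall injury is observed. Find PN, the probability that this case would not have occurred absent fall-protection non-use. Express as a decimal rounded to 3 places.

PN ≈ 0.578

p₁ = P(outcome | exposed) = 2186/4741 = 0.46108
p₀ = P(outcome | unexposed) = 60/308 = 0.19481
Under exogeneity and monotonicity, PN = (p₁ − p₀) / p₁.
PN = (0.46108 − 0.19481) / 0.46108 = 0.26628 / 0.46108 ≈ 0.5775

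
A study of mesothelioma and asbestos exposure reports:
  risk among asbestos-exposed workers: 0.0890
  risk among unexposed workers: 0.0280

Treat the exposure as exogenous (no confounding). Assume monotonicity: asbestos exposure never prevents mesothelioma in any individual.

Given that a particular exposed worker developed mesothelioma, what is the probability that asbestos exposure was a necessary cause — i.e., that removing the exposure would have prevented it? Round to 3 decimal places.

PN ≈ 0.685

Let p₁ = 0.089, p₀ = 0.028.
Under exogeneity and monotonicity, PN = (p₁ − p₀) / p₁.
PN = (0.089 − 0.028) / 0.089 = 0.061 / 0.089 ≈ 0.6854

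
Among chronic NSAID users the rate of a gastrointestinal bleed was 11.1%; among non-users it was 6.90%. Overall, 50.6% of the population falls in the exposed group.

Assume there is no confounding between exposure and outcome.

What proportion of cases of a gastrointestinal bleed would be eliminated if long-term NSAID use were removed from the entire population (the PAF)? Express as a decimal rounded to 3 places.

PAF ≈ 0.235

p₁ = 0.111, p₀ = 0.069.
Overall risk P(Y=1) = π·p₁ + (1−π)·p₀ = 0.506×0.111 + 0.494×0.069 = 0.090252.
Under exogeneity, PAF = [P(Y=1) − p₀] / P(Y=1).
PAF = (0.090252 − 0.069) / 0.090252 ≈ 0.2355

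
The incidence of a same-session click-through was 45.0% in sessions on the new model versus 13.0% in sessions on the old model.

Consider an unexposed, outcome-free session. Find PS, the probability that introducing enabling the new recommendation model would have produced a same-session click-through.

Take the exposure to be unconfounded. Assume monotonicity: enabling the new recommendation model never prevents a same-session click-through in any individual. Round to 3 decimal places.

PS ≈ 0.368

p₁ = 0.45, p₀ = 0.13.
Under exogeneity and monotonicity, PS = (p₁ − p₀) / (1 − p₀).
PS = (0.45 − 0.13) / (1 − 0.13) = 0.32 / 0.87 ≈ 0.3678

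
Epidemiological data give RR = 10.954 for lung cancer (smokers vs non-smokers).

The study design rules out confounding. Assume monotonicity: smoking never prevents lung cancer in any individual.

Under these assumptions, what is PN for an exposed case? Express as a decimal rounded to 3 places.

PN ≈ 0.909

Under exogeneity and monotonicity, PN = (RR − 1) / RR = 1 − 1/RR.
PN = (10.954 − 1) / 10.954 = 9.954 / 10.954 ≈ 0.9087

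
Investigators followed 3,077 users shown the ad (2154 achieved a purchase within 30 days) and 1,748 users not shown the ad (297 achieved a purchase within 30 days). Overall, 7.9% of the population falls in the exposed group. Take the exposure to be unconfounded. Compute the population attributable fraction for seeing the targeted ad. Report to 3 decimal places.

PAF ≈ 0.198

p₁ = P(outcome | exposed) = 2154/3077 = 0.70003
p₀ = P(outcome | unexposed) = 297/1748 = 0.16991
Overall risk P(Y=1) = π·p₁ + (1−π)·p₀ = 0.079×0.70003 + 0.921×0.16991 = 0.21179.
Under exogeneity, PAF = [P(Y=1) − p₀] / P(Y=1).
PAF = (0.21179 − 0.16991) / 0.21179 ≈ 0.1977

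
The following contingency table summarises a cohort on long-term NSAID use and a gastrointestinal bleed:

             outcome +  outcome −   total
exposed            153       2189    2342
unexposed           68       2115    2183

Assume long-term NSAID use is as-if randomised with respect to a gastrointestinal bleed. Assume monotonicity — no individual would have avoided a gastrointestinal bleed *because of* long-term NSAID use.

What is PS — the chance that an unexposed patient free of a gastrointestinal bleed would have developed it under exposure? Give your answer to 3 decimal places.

PS ≈ 0.035

p₁ = P(outcome | exposed) = 153/2342 = 0.065329
p₀ = P(outcome | unexposed) = 68/2183 = 0.03115
Under exogeneity and monotonicity, PS = (p₁ − p₀) / (1 − p₀).
PS = (0.065329 − 0.03115) / (1 − 0.03115) = 0.034179 / 0.96885 ≈ 0.0353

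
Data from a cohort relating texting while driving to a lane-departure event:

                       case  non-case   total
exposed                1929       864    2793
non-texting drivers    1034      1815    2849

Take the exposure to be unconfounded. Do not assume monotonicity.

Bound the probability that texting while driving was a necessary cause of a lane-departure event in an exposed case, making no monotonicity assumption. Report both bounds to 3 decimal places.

p₁ = P(outcome | exposed) = 1929/2793 = 0.69066
p₀ = P(outcome | unexposed) = 1034/2849 = 0.36293
Under exogeneity alone the bounds on PN are max{0,(p₁−p₀)/p₁} ≤ PN ≤ min{1,(1−p₀)/p₁}.
  lower = (p₁ − p₀)/p₁ = 0.32772 / 0.69066 ≈ 0.4745
  upper = min{1, (1 − p₀)/p₁} = 0.63707 / 0.69066 ≈ 0.9224

0.475 ≤ PN ≤ 0.922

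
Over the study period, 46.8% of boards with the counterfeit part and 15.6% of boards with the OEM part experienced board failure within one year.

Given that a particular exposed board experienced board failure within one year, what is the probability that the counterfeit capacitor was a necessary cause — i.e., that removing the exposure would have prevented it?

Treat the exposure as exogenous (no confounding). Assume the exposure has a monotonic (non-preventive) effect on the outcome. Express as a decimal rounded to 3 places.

p₁ = 0.468, p₀ = 0.156.
Under exogeneity and monotonicity, PN = (p₁ − p₀) / p₁.
PN = (0.468 − 0.156) / 0.468 = 0.312 / 0.468 ≈ 0.6667

PN ≈ 0.667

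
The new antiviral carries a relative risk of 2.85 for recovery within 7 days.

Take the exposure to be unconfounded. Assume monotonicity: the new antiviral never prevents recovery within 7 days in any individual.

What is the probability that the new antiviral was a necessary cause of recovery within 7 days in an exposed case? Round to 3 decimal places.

PN ≈ 0.649

Under exogeneity and monotonicity, PN = (RR − 1) / RR = 1 − 1/RR.
PN = (2.85 − 1) / 2.85 = 1.85 / 2.85 ≈ 0.6491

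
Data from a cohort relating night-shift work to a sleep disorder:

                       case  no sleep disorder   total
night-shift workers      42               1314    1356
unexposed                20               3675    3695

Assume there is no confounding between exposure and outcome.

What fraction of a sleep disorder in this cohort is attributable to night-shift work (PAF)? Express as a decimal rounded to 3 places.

PAF ≈ 0.559

p₁ = P(outcome | exposed) = 42/1356 = 0.030973
p₀ = P(outcome | unexposed) = 20/3695 = 0.0054127
Exposure prevalence π = 1356/5051 = 0.26846; overall risk P(Y=1) = 0.012275.
Under exogeneity, PAF = [P(Y=1) − p₀]/P(Y=1).
PAF = (0.012275 − 0.0054127) / 0.012275 ≈ 0.5590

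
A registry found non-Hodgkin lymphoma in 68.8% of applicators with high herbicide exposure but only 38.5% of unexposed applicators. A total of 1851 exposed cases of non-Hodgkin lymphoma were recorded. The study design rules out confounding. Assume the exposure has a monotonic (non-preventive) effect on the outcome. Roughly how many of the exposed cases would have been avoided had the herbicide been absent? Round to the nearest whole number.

about 815 cases

p₁ = 0.688, p₀ = 0.385.
PN = (p₁ − p₀)/p₁ = (0.688 − 0.385) / 0.688 ≈ 0.44041.
Attributable cases ≈ PN × (exposed cases) = 0.44041 × 1851 ≈ 815.19.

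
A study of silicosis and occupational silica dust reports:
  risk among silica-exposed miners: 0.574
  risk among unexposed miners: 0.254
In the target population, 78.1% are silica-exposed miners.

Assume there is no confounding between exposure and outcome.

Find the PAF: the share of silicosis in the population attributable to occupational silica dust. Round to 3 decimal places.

PAF ≈ 0.496

Let p₁ = 0.574, p₀ = 0.254.
Overall risk P(Y=1) = π·p₁ + (1−π)·p₀ = 0.781×0.574 + 0.219×0.254 = 0.50392.
Under exogeneity, PAF = [P(Y=1) − p₀] / P(Y=1).
PAF = (0.50392 − 0.254) / 0.50392 ≈ 0.4960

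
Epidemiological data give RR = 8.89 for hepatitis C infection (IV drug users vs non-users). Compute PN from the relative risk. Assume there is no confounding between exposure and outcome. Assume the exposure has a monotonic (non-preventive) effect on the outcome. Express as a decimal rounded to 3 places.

Under exogeneity and monotonicity, PN = (RR − 1) / RR = 1 − 1/RR.
PN = (8.89 − 1) / 8.89 = 7.89 / 8.89 ≈ 0.8875

PN ≈ 0.888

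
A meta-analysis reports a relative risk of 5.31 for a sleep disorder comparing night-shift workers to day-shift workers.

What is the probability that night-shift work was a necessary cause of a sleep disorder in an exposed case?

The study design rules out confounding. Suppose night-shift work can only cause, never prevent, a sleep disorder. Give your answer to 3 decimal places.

Under exogeneity and monotonicity, PN = (RR − 1) / RR = 1 − 1/RR.
PN = (5.31 − 1) / 5.31 = 4.31 / 5.31 ≈ 0.8117

PN ≈ 0.812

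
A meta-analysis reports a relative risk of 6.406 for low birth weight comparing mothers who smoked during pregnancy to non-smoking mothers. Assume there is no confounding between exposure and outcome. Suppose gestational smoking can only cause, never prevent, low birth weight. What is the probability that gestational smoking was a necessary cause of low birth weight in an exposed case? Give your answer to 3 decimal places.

PN ≈ 0.844

Under exogeneity and monotonicity, PN = (RR − 1) / RR = 1 − 1/RR.
PN = (6.406 − 1) / 6.406 = 5.406 / 6.406 ≈ 0.8439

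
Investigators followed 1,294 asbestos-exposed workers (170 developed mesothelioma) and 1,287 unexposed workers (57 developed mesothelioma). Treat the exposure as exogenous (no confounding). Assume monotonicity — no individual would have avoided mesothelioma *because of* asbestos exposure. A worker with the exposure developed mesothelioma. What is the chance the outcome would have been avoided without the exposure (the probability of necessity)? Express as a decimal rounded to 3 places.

p₁ = P(outcome | exposed) = 170/1294 = 0.13138
p₀ = P(outcome | unexposed) = 57/1287 = 0.044289
Under exogeneity and monotonicity, PN = (p₁ − p₀) / p₁.
PN = (0.13138 − 0.044289) / 0.13138 = 0.087087 / 0.13138 ≈ 0.6629

PN ≈ 0.663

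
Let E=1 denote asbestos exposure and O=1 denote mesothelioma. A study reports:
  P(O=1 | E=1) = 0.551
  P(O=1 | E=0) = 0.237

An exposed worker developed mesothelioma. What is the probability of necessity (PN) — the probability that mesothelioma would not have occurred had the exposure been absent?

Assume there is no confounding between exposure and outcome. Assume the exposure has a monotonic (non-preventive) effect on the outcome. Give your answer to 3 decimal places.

Let p₁ = 0.551, p₀ = 0.237.
Under exogeneity and monotonicity, PN = (p₁ − p₀) / p₁.
PN = (0.551 − 0.237) / 0.551 = 0.314 / 0.551 ≈ 0.5699

PN ≈ 0.570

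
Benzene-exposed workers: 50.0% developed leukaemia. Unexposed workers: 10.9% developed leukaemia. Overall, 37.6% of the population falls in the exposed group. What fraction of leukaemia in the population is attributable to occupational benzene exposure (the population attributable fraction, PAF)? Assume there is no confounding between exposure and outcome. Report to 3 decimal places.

p₁ = 0.5, p₀ = 0.109.
Overall risk P(Y=1) = π·p₁ + (1−π)·p₀ = 0.376×0.5 + 0.624×0.109 = 0.25602.
Under exogeneity, PAF = [P(Y=1) − p₀] / P(Y=1).
PAF = (0.25602 − 0.109) / 0.25602 ≈ 0.5742

PAF ≈ 0.574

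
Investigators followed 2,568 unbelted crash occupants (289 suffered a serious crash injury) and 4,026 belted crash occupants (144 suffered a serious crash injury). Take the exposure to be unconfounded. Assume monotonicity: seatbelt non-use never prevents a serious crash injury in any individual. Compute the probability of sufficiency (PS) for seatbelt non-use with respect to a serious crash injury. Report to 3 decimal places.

PS ≈ 0.080

p₁ = P(outcome | exposed) = 289/2568 = 0.11254
p₀ = P(outcome | unexposed) = 144/4026 = 0.035768
Under exogeneity and monotonicity, PS = (p₁ − p₀) / (1 − p₀).
PS = (0.11254 − 0.035768) / (1 − 0.035768) = 0.076771 / 0.96423 ≈ 0.0796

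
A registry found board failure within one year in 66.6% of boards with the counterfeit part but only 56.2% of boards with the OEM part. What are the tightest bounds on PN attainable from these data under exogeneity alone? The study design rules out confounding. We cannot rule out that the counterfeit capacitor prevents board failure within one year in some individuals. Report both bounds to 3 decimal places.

p₁ = 0.666, p₀ = 0.562.
Under exogeneity alone the bounds on PN are max{0,(p₁−p₀)/p₁} ≤ PN ≤ min{1,(1−p₀)/p₁}.
  lower = (p₁ − p₀)/p₁ = 0.104 / 0.666 ≈ 0.1562
  upper = min{1, (1 − p₀)/p₁} = 0.438 / 0.666 ≈ 0.6577

0.156 ≤ PN ≤ 0.658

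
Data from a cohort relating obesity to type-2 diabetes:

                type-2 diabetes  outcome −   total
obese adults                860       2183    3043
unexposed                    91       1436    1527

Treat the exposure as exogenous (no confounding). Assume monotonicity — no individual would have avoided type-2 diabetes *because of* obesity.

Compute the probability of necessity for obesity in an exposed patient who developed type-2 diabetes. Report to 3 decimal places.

PN ≈ 0.789

p₁ = P(outcome | exposed) = 860/3043 = 0.28262
p₀ = P(outcome | unexposed) = 91/1527 = 0.059594
Under exogeneity and monotonicity, PN = (p₁ − p₀)/p₁.
PN = (0.28262 − 0.059594) / 0.28262 ≈ 0.7891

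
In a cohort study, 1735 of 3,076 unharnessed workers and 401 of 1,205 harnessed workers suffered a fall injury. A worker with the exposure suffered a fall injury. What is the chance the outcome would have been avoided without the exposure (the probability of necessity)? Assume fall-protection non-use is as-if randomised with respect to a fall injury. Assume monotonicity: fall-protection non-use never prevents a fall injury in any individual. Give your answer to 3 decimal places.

p₁ = P(outcome | exposed) = 1735/3076 = 0.56404
p₀ = P(outcome | unexposed) = 401/1205 = 0.33278
Under exogeneity and monotonicity, PN = (p₁ − p₀) / p₁.
PN = (0.56404 − 0.33278) / 0.56404 = 0.23126 / 0.56404 ≈ 0.4100

PN ≈ 0.410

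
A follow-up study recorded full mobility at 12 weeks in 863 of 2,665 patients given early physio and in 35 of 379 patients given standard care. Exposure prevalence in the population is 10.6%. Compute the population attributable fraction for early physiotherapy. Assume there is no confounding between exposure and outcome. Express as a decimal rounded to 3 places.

PAF ≈ 0.210

p₁ = P(outcome | exposed) = 863/2665 = 0.32383
p₀ = P(outcome | unexposed) = 35/379 = 0.092348
Overall risk P(Y=1) = π·p₁ + (1−π)·p₀ = 0.106×0.32383 + 0.894×0.092348 = 0.11689.
Under exogeneity, PAF = [P(Y=1) − p₀] / P(Y=1).
PAF = (0.11689 − 0.092348) / 0.11689 ≈ 0.2099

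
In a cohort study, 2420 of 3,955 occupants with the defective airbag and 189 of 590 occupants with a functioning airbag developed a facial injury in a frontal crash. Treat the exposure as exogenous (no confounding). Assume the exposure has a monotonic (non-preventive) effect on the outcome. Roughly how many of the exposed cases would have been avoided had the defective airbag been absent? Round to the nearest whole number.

about 1153 cases

p₁ = P(outcome | exposed) = 2420/3955 = 0.61188
p₀ = P(outcome | unexposed) = 189/590 = 0.32034
PN = (p₁ − p₀)/p₁ = (0.61188 − 0.32034) / 0.61188 ≈ 0.47647.
Attributable cases ≈ PN × (exposed cases) = 0.47647 × 2420 ≈ 1153.06.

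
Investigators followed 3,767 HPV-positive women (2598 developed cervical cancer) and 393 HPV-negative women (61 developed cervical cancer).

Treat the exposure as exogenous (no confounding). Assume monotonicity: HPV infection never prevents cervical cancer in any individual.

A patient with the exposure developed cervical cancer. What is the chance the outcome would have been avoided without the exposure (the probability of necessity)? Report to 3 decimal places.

PN ≈ 0.775

p₁ = P(outcome | exposed) = 2598/3767 = 0.68967
p₀ = P(outcome | unexposed) = 61/393 = 0.15522
Under exogeneity and monotonicity, PN = (p₁ − p₀) / p₁.
PN = (0.68967 − 0.15522) / 0.68967 = 0.53446 / 0.68967 ≈ 0.7749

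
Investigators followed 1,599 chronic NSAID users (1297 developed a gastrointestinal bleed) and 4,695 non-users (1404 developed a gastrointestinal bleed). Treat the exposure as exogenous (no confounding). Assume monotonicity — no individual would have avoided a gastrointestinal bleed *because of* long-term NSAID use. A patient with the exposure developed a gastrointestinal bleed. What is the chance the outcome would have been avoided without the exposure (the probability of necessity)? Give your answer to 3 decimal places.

p₁ = P(outcome | exposed) = 1297/1599 = 0.81113
p₀ = P(outcome | unexposed) = 1404/4695 = 0.29904
Under exogeneity and monotonicity, PN = (p₁ − p₀) / p₁.
PN = (0.81113 − 0.29904) / 0.81113 = 0.51209 / 0.81113 ≈ 0.6313

PN ≈ 0.631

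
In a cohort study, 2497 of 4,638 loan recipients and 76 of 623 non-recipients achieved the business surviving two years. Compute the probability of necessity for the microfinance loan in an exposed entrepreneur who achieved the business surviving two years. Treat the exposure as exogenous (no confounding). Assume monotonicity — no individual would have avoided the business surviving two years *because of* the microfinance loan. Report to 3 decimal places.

PN ≈ 0.773

p₁ = P(outcome | exposed) = 2497/4638 = 0.53838
p₀ = P(outcome | unexposed) = 76/623 = 0.12199
Under exogeneity and monotonicity, PN = (p₁ − p₀) / p₁.
PN = (0.53838 − 0.12199) / 0.53838 = 0.41639 / 0.53838 ≈ 0.7734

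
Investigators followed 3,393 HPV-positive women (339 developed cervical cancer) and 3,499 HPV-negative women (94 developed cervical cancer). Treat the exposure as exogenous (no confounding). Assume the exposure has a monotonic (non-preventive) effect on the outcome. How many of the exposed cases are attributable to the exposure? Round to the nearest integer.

about 248 cases

p₁ = P(outcome | exposed) = 339/3393 = 0.099912
p₀ = P(outcome | unexposed) = 94/3499 = 0.026865
PN = (p₁ − p₀)/p₁ = (0.099912 − 0.026865) / 0.099912 ≈ 0.73111.
Attributable cases ≈ PN × (exposed cases) = 0.73111 × 339 ≈ 247.85.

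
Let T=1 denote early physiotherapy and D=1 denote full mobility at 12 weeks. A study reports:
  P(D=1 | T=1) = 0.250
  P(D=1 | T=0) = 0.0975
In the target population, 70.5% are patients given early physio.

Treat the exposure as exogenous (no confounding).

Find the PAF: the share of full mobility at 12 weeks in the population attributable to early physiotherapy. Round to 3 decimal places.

PAF ≈ 0.524

Let p₁ = 0.25, p₀ = 0.0975.
Overall risk P(Y=1) = π·p₁ + (1−π)·p₀ = 0.705×0.25 + 0.295×0.0975 = 0.20501.
Under exogeneity, PAF = [P(Y=1) − p₀] / P(Y=1).
PAF = (0.20501 − 0.0975) / 0.20501 ≈ 0.5244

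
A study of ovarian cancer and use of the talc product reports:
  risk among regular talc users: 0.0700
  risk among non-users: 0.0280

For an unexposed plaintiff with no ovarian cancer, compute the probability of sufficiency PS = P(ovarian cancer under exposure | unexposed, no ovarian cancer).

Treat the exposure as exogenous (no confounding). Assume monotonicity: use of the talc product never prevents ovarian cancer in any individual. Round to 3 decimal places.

PS ≈ 0.043

Let p₁ = 0.07, p₀ = 0.028.
Under exogeneity and monotonicity, PS = (p₁ − p₀) / (1 − p₀).
PS = (0.07 − 0.028) / (1 − 0.028) = 0.042 / 0.972 ≈ 0.0432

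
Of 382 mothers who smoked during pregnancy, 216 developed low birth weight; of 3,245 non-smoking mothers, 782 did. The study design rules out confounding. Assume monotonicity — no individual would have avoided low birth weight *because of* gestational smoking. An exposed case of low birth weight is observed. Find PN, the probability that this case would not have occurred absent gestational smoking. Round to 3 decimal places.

p₁ = P(outcome | exposed) = 216/382 = 0.56545
p₀ = P(outcome | unexposed) = 782/3245 = 0.24099
Under exogeneity and monotonicity, PN = (p₁ − p₀) / p₁.
PN = (0.56545 − 0.24099) / 0.56545 = 0.32446 / 0.56545 ≈ 0.5738

PN ≈ 0.574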